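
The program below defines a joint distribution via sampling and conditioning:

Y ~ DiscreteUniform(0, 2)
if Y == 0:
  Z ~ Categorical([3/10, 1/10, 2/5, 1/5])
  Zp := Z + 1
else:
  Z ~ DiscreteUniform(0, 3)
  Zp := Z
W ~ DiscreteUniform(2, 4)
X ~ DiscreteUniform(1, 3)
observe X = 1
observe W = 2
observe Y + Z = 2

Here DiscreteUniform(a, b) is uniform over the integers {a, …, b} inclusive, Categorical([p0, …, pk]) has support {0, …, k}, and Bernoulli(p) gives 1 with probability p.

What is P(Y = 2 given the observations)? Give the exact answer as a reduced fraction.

Enumerate traces; 3 have nonzero weight after conditioning:
  (Y=0, Z=2, W=2, X=1) weight 2/135
  (Y=1, Z=1, W=2, X=1) weight 1/108
  (Y=2, Z=0, W=2, X=1) weight 1/108
Group by Y:
  weight(Y=0) = 2/135
  weight(Y=1) = 1/108
  weight(Y=2) = 1/108
Total weight = 2/135 + 1/108 + 1/108 = 1/30
P(Y=0 | obs) = 2/135 / 1/30 = 4/9
P(Y=1 | obs) = 1/108 / 1/30 = 5/18
P(Y=2 | obs) = 1/108 / 1/30 = 5/18

P(Y = 2 | obs) = 5/18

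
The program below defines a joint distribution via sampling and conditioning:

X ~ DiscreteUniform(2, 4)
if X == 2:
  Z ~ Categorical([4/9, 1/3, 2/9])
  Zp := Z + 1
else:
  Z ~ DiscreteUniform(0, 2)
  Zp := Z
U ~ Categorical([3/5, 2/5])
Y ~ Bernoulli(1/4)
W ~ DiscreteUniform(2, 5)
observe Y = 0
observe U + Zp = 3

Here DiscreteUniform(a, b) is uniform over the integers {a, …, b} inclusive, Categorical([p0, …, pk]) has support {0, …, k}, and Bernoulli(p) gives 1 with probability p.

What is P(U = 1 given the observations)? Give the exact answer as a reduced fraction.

P(U = 1 | obs) = 3/4

Enumerate traces; 16 have nonzero weight after conditioning:
  (X=2, Z=1, U=1, Y=0, W=2) weight 1/120
  (X=2, Z=1, U=1, Y=0, W=3) weight 1/120
  (X=2, Z=1, U=1, Y=0, W=4) weight 1/120
  (X=2, Z=1, U=1, Y=0, W=5) weight 1/120
  (X=2, Z=2, U=0, Y=0, W=2) weight 1/120
  (X=2, Z=2, U=0, Y=0, W=3) weight 1/120
  (X=2, Z=2, U=0, Y=0, W=4) weight 1/120
  (X=2, Z=2, U=0, Y=0, W=5) weight 1/120
  … 8 more
Group by U:
  weight(U=0) = 1/30
  weight(U=1) = 1/10
Total weight = 1/30 + 1/10 = 2/15
P(U=0 | obs) = 1/30 / 2/15 = 1/4
P(U=1 | obs) = 1/10 / 2/15 = 3/4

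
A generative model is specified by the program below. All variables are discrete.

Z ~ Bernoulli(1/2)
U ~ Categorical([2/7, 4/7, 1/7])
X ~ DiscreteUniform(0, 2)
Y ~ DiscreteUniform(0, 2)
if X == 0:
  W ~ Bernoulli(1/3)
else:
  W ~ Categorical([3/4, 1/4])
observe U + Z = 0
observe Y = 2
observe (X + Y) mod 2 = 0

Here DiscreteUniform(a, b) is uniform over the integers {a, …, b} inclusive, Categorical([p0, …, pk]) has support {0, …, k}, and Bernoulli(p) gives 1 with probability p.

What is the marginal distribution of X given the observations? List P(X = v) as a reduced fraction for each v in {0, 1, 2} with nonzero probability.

Enumerate traces; 4 have nonzero weight after conditioning:
  (Z=0, U=0, X=0, Y=2, W=0) weight 2/189
  (Z=0, U=0, X=0, Y=2, W=1) weight 1/189
  (Z=0, U=0, X=2, Y=2, W=0) weight 1/84
  (Z=0, U=0, X=2, Y=2, W=1) weight 1/252
Group by X:
  weight(X=0) = 1/63
  weight(X=2) = 1/63
Total weight = 1/63 + 1/63 = 2/63
P(X=0 | obs) = 1/63 / 2/63 = 1/2
P(X=2 | obs) = 1/63 / 2/63 = 1/2

P(X=0) = 1/2, P(X=2) = 1/2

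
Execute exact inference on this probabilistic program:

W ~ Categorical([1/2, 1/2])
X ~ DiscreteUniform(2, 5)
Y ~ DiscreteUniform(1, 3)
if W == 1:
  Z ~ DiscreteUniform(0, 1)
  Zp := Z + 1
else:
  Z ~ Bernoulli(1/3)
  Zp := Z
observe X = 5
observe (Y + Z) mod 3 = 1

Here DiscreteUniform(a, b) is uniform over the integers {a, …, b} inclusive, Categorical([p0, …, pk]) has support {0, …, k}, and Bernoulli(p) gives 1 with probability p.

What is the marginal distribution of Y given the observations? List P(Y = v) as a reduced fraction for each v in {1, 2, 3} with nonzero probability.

P(Y=1) = 7/12, P(Y=3) = 5/12

Enumerate traces; 4 have nonzero weight after conditioning:
  (W=0, X=5, Y=1, Z=0) weight 1/36
  (W=0, X=5, Y=3, Z=1) weight 1/72
  (W=1, X=5, Y=1, Z=0) weight 1/48
  (W=1, X=5, Y=3, Z=1) weight 1/48
Group by Y:
  weight(Y=1) = 7/144
  weight(Y=3) = 5/144
Total weight = 7/144 + 5/144 = 1/12
P(Y=1 | obs) = 7/144 / 1/12 = 7/12
P(Y=3 | obs) = 5/144 / 1/12 = 5/12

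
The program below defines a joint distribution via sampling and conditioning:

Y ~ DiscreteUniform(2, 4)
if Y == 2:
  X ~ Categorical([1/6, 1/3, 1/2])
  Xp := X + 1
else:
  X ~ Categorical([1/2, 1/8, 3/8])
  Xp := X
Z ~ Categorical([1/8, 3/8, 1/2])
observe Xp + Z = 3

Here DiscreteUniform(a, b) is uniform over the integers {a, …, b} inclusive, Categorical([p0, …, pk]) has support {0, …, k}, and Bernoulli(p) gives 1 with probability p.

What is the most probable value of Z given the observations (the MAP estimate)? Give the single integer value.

argmax_v P(Z = v | obs) = 1

Enumerate traces; 7 have nonzero weight after conditioning:
  (Y=2, X=0, Z=2) weight 1/36
  (Y=2, X=1, Z=1) weight 1/24
  (Y=2, X=2, Z=0) weight 1/48
  (Y=3, X=1, Z=2) weight 1/48
  (Y=3, X=2, Z=1) weight 3/64
  (Y=4, X=1, Z=2) weight 1/48
  (Y=4, X=2, Z=1) weight 3/64
Group by Z:
  weight(Z=0) = 1/48
  weight(Z=1) = 13/96
  weight(Z=2) = 5/72
Total weight = 1/48 + 13/96 + 5/72 = 65/288
P(Z=0 | obs) = 1/48 / 65/288 = 6/65
P(Z=1 | obs) = 13/96 / 65/288 = 3/5
P(Z=2 | obs) = 5/72 / 65/288 = 4/13
argmax = 1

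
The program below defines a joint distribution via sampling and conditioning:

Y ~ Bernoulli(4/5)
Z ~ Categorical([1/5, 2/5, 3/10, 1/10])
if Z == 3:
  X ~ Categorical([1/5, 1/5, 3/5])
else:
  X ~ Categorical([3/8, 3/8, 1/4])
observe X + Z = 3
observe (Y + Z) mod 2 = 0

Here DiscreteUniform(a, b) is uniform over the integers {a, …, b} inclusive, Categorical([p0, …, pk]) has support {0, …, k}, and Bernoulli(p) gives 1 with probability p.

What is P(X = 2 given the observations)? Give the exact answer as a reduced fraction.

Enumerate traces; 3 have nonzero weight after conditioning:
  (Y=0, Z=2, X=1) weight 9/400
  (Y=1, Z=1, X=2) weight 2/25
  (Y=1, Z=3, X=0) weight 2/125
Group by X:
  weight(X=0) = 2/125
  weight(X=1) = 9/400
  weight(X=2) = 2/25
Total weight = 2/125 + 9/400 + 2/25 = 237/2000
P(X=0 | obs) = 2/125 / 237/2000 = 32/237
P(X=1 | obs) = 9/400 / 237/2000 = 15/79
P(X=2 | obs) = 2/25 / 237/2000 = 160/237

P(X = 2 | obs) = 160/237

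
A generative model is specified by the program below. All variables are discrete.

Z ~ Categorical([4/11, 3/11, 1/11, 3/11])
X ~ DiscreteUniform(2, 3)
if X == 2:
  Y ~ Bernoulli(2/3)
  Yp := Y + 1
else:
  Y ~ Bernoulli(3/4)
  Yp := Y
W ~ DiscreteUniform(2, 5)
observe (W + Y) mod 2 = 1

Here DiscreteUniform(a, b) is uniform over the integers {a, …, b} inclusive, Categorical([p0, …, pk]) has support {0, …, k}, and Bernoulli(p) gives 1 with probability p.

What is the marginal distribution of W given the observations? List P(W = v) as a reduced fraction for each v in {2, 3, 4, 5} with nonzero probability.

Enumerate traces; 32 have nonzero weight after conditioning:
  (Z=0, X=2, Y=0, W=3) weight 1/66
  (Z=0, X=2, Y=0, W=5) weight 1/66
  (Z=0, X=2, Y=1, W=2) weight 1/33
  (Z=0, X=2, Y=1, W=4) weight 1/33
  (Z=0, X=3, Y=0, W=3) weight 1/88
  (Z=0, X=3, Y=0, W=5) weight 1/88
  (Z=0, X=3, Y=1, W=2) weight 3/88
  (Z=0, X=3, Y=1, W=4) weight 3/88
  … 24 more
Group by W:
  weight(W=2) = 17/96
  weight(W=3) = 7/96
  weight(W=4) = 17/96
  weight(W=5) = 7/96
Total weight = 17/96 + 7/96 + 17/96 + 7/96 = 1/2
P(W=2 | obs) = 17/96 / 1/2 = 17/48
P(W=3 | obs) = 7/96 / 1/2 = 7/48
P(W=4 | obs) = 17/96 / 1/2 = 17/48
P(W=5 | obs) = 7/96 / 1/2 = 7/48

P(W=2) = 17/48, P(W=3) = 7/48, P(W=4) = 17/48, P(W=5) = 7/48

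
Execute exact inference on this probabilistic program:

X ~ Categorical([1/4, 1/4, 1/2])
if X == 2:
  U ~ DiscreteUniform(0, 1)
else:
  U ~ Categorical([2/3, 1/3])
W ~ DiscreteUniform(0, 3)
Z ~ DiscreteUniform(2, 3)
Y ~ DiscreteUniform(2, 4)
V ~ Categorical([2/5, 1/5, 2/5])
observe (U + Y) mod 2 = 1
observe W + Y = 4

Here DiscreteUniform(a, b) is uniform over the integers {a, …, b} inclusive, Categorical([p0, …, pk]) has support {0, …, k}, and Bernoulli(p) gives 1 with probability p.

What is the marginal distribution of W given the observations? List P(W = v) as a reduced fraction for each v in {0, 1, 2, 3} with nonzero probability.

P(W=0) = 5/17, P(W=1) = 7/17, P(W=2) = 5/17

Enumerate traces; 54 have nonzero weight after conditioning:
  (X=0, U=0, W=1, Z=2, Y=3, V=0) weight 1/360
  (X=0, U=0, W=1, Z=2, Y=3, V=1) weight 1/720
  (X=0, U=0, W=1, Z=2, Y=3, V=2) weight 1/360
  (X=0, U=0, W=1, Z=3, Y=3, V=0) weight 1/360
  (X=0, U=0, W=1, Z=3, Y=3, V=1) weight 1/720
  (X=0, U=0, W=1, Z=3, Y=3, V=2) weight 1/360
  (X=0, U=1, W=0, Z=2, Y=4, V=0) weight 1/720
  (X=0, U=1, W=0, Z=2, Y=4, V=1) weight 1/1440
  (X=0, U=1, W=2, Z=2, Y=2, V=0) weight 1/720
  … 45 more
Group by W:
  weight(W=0) = 5/144
  weight(W=1) = 7/144
  weight(W=2) = 5/144
Total weight = 5/144 + 7/144 + 5/144 = 17/144
P(W=0 | obs) = 5/144 / 17/144 = 5/17
P(W=1 | obs) = 7/144 / 17/144 = 7/17
P(W=2 | obs) = 5/144 / 17/144 = 5/17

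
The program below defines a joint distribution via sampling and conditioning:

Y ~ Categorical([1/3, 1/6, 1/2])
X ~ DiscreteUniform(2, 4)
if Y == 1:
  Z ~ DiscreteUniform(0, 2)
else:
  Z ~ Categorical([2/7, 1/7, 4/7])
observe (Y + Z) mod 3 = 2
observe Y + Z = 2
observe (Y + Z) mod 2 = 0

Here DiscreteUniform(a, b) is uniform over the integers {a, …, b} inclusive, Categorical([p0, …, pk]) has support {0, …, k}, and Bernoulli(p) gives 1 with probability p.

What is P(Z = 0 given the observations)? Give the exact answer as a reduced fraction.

Enumerate traces; 9 have nonzero weight after conditioning:
  (Y=0, X=2, Z=2) weight 4/63
  (Y=0, X=3, Z=2) weight 4/63
  (Y=0, X=4, Z=2) weight 4/63
  (Y=1, X=2, Z=1) weight 1/54
  (Y=1, X=3, Z=1) weight 1/54
  (Y=1, X=4, Z=1) weight 1/54
  (Y=2, X=2, Z=0) weight 1/21
  (Y=2, X=3, Z=0) weight 1/21
  … 1 more
Group by Z:
  weight(Z=0) = 1/7
  weight(Z=1) = 1/18
  weight(Z=2) = 4/21
Total weight = 1/7 + 1/18 + 4/21 = 7/18
P(Z=0 | obs) = 1/7 / 7/18 = 18/49
P(Z=1 | obs) = 1/18 / 7/18 = 1/7
P(Z=2 | obs) = 4/21 / 7/18 = 24/49

P(Z = 0 | obs) = 18/49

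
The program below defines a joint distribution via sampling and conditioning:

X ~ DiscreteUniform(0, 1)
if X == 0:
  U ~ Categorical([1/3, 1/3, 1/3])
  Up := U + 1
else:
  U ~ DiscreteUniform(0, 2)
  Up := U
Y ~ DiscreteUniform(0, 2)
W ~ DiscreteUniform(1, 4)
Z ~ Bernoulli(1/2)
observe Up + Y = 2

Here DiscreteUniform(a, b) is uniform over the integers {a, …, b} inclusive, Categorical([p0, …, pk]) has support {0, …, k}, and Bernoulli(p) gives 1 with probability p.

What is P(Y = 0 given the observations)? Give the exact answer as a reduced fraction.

P(Y = 0 | obs) = 2/5

Enumerate traces; 40 have nonzero weight after conditioning:
  (X=0, U=0, Y=1, W=1, Z=0) weight 1/144
  (X=0, U=0, Y=1, W=1, Z=1) weight 1/144
  (X=0, U=0, Y=1, W=2, Z=0) weight 1/144
  (X=0, U=0, Y=1, W=2, Z=1) weight 1/144
  (X=0, U=0, Y=1, W=3, Z=0) weight 1/144
  (X=0, U=0, Y=1, W=3, Z=1) weight 1/144
  (X=0, U=0, Y=1, W=4, Z=0) weight 1/144
  (X=0, U=0, Y=1, W=4, Z=1) weight 1/144
  (X=0, U=1, Y=0, W=1, Z=0) weight 1/144
  (X=1, U=0, Y=2, W=1, Z=0) weight 1/144
  … 30 more
Group by Y:
  weight(Y=0) = 1/9
  weight(Y=1) = 1/9
  weight(Y=2) = 1/18
Total weight = 1/9 + 1/9 + 1/18 = 5/18
P(Y=0 | obs) = 1/9 / 5/18 = 2/5
P(Y=1 | obs) = 1/9 / 5/18 = 2/5
P(Y=2 | obs) = 1/18 / 5/18 = 1/5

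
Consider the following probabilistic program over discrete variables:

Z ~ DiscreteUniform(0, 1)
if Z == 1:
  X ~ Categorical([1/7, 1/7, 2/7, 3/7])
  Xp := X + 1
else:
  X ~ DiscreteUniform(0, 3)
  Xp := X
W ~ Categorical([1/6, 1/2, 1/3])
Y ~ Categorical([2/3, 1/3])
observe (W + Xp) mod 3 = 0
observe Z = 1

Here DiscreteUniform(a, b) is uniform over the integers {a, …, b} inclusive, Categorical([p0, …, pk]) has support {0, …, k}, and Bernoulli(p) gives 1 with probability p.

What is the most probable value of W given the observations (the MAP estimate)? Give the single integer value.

argmax_v P(W = v | obs) = 2

Enumerate traces; 8 have nonzero weight after conditioning:
  (Z=1, X=0, W=2, Y=0) weight 1/63
  (Z=1, X=0, W=2, Y=1) weight 1/126
  (Z=1, X=1, W=1, Y=0) weight 1/42
  (Z=1, X=1, W=1, Y=1) weight 1/84
  (Z=1, X=2, W=0, Y=0) weight 1/63
  (Z=1, X=2, W=0, Y=1) weight 1/126
  (Z=1, X=3, W=2, Y=0) weight 1/21
  (Z=1, X=3, W=2, Y=1) weight 1/42
Group by W:
  weight(W=0) = 1/42
  weight(W=1) = 1/28
  weight(W=2) = 2/21
Total weight = 1/42 + 1/28 + 2/21 = 13/84
P(W=0 | obs) = 1/42 / 13/84 = 2/13
P(W=1 | obs) = 1/28 / 13/84 = 3/13
P(W=2 | obs) = 2/21 / 13/84 = 8/13
argmax = 2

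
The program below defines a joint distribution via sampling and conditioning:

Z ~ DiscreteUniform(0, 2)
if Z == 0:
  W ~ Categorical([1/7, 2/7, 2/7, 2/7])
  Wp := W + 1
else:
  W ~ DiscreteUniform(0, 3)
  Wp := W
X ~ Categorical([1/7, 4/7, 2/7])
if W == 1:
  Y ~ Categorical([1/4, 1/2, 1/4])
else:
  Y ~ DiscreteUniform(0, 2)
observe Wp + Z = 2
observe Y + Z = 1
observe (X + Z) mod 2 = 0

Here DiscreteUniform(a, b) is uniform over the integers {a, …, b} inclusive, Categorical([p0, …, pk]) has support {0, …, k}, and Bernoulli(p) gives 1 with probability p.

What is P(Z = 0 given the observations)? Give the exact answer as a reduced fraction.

P(Z = 0 | obs) = 12/19

Enumerate traces; 3 have nonzero weight after conditioning:
  (Z=0, W=1, X=0, Y=1) weight 1/147
  (Z=0, W=1, X=2, Y=1) weight 2/147
  (Z=1, W=1, X=1, Y=0) weight 1/84
Group by Z:
  weight(Z=0) = 1/49
  weight(Z=1) = 1/84
Total weight = 1/49 + 1/84 = 19/588
P(Z=0 | obs) = 1/49 / 19/588 = 12/19
P(Z=1 | obs) = 1/84 / 19/588 = 7/19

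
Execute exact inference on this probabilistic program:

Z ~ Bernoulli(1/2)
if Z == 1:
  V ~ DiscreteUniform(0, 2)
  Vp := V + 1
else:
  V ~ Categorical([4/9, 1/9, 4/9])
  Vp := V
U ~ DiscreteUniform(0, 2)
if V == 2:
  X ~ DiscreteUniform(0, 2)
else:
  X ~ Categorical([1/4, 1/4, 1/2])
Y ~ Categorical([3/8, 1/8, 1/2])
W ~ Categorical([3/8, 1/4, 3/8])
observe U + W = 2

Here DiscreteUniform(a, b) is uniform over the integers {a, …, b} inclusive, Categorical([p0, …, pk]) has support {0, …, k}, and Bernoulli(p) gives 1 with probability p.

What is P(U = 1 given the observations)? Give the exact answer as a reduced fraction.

P(U = 1 | obs) = 1/4

Enumerate traces; 162 have nonzero weight after conditioning:
  (Z=0, V=0, U=0, X=0, Y=0, W=2) weight 1/384
  (Z=0, V=0, U=0, X=0, Y=1, W=2) weight 1/1152
  (Z=0, V=0, U=0, X=0, Y=2, W=2) weight 1/288
  (Z=0, V=0, U=0, X=1, Y=0, W=2) weight 1/384
  (Z=0, V=0, U=0, X=1, Y=1, W=2) weight 1/1152
  (Z=0, V=0, U=0, X=1, Y=2, W=2) weight 1/288
  (Z=0, V=0, U=0, X=2, Y=0, W=2) weight 1/192
  (Z=0, V=0, U=0, X=2, Y=1, W=2) weight 1/576
  (Z=0, V=0, U=1, X=0, Y=0, W=1) weight 1/576
  (Z=0, V=0, U=2, X=0, Y=0, W=0) weight 1/384
  … 152 more
Group by U:
  weight(U=0) = 1/8
  weight(U=1) = 1/12
  weight(U=2) = 1/8
Total weight = 1/8 + 1/12 + 1/8 = 1/3
P(U=0 | obs) = 1/8 / 1/3 = 3/8
P(U=1 | obs) = 1/12 / 1/3 = 1/4
P(U=2 | obs) = 1/8 / 1/3 = 3/8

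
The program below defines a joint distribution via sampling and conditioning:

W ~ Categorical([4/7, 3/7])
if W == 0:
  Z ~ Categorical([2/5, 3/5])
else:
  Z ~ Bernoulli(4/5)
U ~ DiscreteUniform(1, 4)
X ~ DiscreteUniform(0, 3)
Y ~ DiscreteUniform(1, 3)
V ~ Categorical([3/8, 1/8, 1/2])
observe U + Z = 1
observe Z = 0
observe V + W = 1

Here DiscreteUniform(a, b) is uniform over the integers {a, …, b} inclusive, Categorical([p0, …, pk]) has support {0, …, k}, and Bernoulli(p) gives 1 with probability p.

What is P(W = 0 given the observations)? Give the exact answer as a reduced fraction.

P(W = 0 | obs) = 8/17

Enumerate traces; 24 have nonzero weight after conditioning:
  (W=0, Z=0, U=1, X=0, Y=1, V=1) weight 1/1680
  (W=0, Z=0, U=1, X=0, Y=2, V=1) weight 1/1680
  (W=0, Z=0, U=1, X=0, Y=3, V=1) weight 1/1680
  (W=0, Z=0, U=1, X=1, Y=1, V=1) weight 1/1680
  (W=0, Z=0, U=1, X=1, Y=2, V=1) weight 1/1680
  (W=0, Z=0, U=1, X=1, Y=3, V=1) weight 1/1680
  (W=0, Z=0, U=1, X=2, Y=1, V=1) weight 1/1680
  (W=0, Z=0, U=1, X=2, Y=2, V=1) weight 1/1680
  (W=1, Z=0, U=1, X=0, Y=1, V=0) weight 3/4480
  … 15 more
Group by W:
  weight(W=0) = 1/140
  weight(W=1) = 9/1120
Total weight = 1/140 + 9/1120 = 17/1120
P(W=0 | obs) = 1/140 / 17/1120 = 8/17
P(W=1 | obs) = 9/1120 / 17/1120 = 9/17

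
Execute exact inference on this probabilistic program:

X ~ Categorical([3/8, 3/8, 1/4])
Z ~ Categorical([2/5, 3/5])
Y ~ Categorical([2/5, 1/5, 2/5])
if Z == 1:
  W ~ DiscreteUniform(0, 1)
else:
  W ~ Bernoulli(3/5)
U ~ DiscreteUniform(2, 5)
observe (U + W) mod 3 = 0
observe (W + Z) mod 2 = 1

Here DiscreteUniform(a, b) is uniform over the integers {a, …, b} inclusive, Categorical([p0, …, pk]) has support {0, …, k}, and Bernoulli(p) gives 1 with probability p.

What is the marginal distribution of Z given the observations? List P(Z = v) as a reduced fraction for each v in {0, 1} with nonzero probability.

P(Z=0) = 8/13, P(Z=1) = 5/13

Enumerate traces; 27 have nonzero weight after conditioning:
  (X=0, Z=0, Y=0, W=1, U=2) weight 9/1000
  (X=0, Z=0, Y=0, W=1, U=5) weight 9/1000
  (X=0, Z=0, Y=1, W=1, U=2) weight 9/2000
  (X=0, Z=0, Y=1, W=1, U=5) weight 9/2000
  (X=0, Z=0, Y=2, W=1, U=2) weight 9/1000
  (X=0, Z=0, Y=2, W=1, U=5) weight 9/1000
  (X=0, Z=1, Y=0, W=0, U=3) weight 9/800
  (X=0, Z=1, Y=1, W=0, U=3) weight 9/1600
  … 19 more
Group by Z:
  weight(Z=0) = 3/25
  weight(Z=1) = 3/40
Total weight = 3/25 + 3/40 = 39/200
P(Z=0 | obs) = 3/25 / 39/200 = 8/13
P(Z=1 | obs) = 3/40 / 39/200 = 5/13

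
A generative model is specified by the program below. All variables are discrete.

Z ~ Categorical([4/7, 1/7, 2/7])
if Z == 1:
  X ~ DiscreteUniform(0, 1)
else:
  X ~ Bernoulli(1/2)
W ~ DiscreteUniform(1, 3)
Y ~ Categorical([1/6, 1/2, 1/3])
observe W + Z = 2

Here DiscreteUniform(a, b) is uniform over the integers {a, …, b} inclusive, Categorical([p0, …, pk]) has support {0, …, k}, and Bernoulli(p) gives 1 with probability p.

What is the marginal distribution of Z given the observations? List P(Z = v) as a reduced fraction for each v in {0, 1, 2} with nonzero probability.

P(Z=0) = 4/5, P(Z=1) = 1/5

Enumerate traces; 12 have nonzero weight after conditioning:
  (Z=0, X=0, W=2, Y=0) weight 1/63
  (Z=0, X=0, W=2, Y=1) weight 1/21
  (Z=0, X=0, W=2, Y=2) weight 2/63
  (Z=0, X=1, W=2, Y=0) weight 1/63
  (Z=0, X=1, W=2, Y=1) weight 1/21
  (Z=0, X=1, W=2, Y=2) weight 2/63
  (Z=1, X=0, W=1, Y=0) weight 1/252
  (Z=1, X=0, W=1, Y=1) weight 1/84
  … 4 more
Group by Z:
  weight(Z=0) = 4/21
  weight(Z=1) = 1/21
Total weight = 4/21 + 1/21 = 5/21
P(Z=0 | obs) = 4/21 / 5/21 = 4/5
P(Z=1 | obs) = 1/21 / 5/21 = 1/5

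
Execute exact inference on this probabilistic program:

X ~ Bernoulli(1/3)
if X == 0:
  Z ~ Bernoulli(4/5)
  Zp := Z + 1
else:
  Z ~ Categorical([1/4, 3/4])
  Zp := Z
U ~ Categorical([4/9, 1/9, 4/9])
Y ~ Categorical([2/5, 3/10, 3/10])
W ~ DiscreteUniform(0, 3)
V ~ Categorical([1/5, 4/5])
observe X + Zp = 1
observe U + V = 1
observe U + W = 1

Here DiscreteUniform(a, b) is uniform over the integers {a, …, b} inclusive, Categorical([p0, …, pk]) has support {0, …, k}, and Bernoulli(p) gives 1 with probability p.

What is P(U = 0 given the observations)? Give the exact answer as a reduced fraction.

Enumerate traces; 12 have nonzero weight after conditioning:
  (X=0, Z=0, U=0, Y=0, W=1, V=1) weight 16/3375
  (X=0, Z=0, U=0, Y=1, W=1, V=1) weight 4/1125
  (X=0, Z=0, U=0, Y=2, W=1, V=1) weight 4/1125
  (X=0, Z=0, U=1, Y=0, W=0, V=0) weight 1/3375
  (X=0, Z=0, U=1, Y=1, W=0, V=0) weight 1/4500
  (X=0, Z=0, U=1, Y=2, W=0, V=0) weight 1/4500
  (X=1, Z=0, U=0, Y=0, W=1, V=1) weight 2/675
  (X=1, Z=0, U=0, Y=1, W=1, V=1) weight 1/450
  … 4 more
Group by U:
  weight(U=0) = 13/675
  weight(U=1) = 13/10800
Total weight = 13/675 + 13/10800 = 221/10800
P(U=0 | obs) = 13/675 / 221/10800 = 16/17
P(U=1 | obs) = 13/10800 / 221/10800 = 1/17

P(U = 0 | obs) = 16/17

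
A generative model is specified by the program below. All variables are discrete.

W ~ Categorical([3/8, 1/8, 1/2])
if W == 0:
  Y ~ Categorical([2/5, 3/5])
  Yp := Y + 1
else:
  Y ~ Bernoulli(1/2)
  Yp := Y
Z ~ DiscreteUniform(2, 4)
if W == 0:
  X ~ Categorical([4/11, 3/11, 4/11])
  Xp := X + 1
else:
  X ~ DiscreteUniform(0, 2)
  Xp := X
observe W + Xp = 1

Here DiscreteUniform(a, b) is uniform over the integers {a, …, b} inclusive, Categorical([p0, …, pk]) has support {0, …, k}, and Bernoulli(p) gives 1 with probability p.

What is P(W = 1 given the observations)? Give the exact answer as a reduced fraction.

P(W = 1 | obs) = 11/47

Enumerate traces; 12 have nonzero weight after conditioning:
  (W=0, Y=0, Z=2, X=0) weight 1/55
  (W=0, Y=0, Z=3, X=0) weight 1/55
  (W=0, Y=0, Z=4, X=0) weight 1/55
  (W=0, Y=1, Z=2, X=0) weight 3/110
  (W=0, Y=1, Z=3, X=0) weight 3/110
  (W=0, Y=1, Z=4, X=0) weight 3/110
  (W=1, Y=0, Z=2, X=0) weight 1/144
  (W=1, Y=0, Z=3, X=0) weight 1/144
  … 4 more
Group by W:
  weight(W=0) = 3/22
  weight(W=1) = 1/24
Total weight = 3/22 + 1/24 = 47/264
P(W=0 | obs) = 3/22 / 47/264 = 36/47
P(W=1 | obs) = 1/24 / 47/264 = 11/47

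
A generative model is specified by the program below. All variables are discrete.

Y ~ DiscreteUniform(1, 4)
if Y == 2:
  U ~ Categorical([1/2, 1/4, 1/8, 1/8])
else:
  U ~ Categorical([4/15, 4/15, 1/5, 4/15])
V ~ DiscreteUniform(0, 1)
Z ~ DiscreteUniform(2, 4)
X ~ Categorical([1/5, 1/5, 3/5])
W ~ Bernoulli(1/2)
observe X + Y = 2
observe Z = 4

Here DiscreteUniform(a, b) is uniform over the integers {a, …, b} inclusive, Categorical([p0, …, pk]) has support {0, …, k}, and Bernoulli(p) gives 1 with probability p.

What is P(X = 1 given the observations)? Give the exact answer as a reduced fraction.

Enumerate traces; 32 have nonzero weight after conditioning:
  (Y=1, U=0, V=0, Z=4, X=1, W=0) weight 1/900
  (Y=1, U=0, V=0, Z=4, X=1, W=1) weight 1/900
  (Y=1, U=0, V=1, Z=4, X=1, W=0) weight 1/900
  (Y=1, U=0, V=1, Z=4, X=1, W=1) weight 1/900
  (Y=1, U=1, V=0, Z=4, X=1, W=0) weight 1/900
  (Y=1, U=1, V=0, Z=4, X=1, W=1) weight 1/900
  (Y=1, U=1, V=1, Z=4, X=1, W=0) weight 1/900
  (Y=1, U=1, V=1, Z=4, X=1, W=1) weight 1/900
  (Y=2, U=0, V=0, Z=4, X=0, W=0) weight 1/480
  … 23 more
Group by X:
  weight(X=0) = 1/60
  weight(X=1) = 1/60
Total weight = 1/60 + 1/60 = 1/30
P(X=0 | obs) = 1/60 / 1/30 = 1/2
P(X=1 | obs) = 1/60 / 1/30 = 1/2

P(X = 1 | obs) = 1/2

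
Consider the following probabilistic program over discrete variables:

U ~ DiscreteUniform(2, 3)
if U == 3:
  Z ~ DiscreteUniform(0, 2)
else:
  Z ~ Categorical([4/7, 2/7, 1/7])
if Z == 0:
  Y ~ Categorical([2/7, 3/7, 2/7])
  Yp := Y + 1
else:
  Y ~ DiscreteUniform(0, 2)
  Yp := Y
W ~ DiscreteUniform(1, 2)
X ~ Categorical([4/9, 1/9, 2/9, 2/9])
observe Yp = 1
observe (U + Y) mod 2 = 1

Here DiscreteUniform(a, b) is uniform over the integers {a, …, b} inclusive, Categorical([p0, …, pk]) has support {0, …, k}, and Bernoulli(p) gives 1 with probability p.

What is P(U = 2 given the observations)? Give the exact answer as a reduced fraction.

P(U = 2 | obs) = 3/5

Enumerate traces; 24 have nonzero weight after conditioning:
  (U=2, Z=1, Y=1, W=1, X=0) weight 2/189
  (U=2, Z=1, Y=1, W=1, X=1) weight 1/378
  (U=2, Z=1, Y=1, W=1, X=2) weight 1/189
  (U=2, Z=1, Y=1, W=1, X=3) weight 1/189
  (U=2, Z=1, Y=1, W=2, X=0) weight 2/189
  (U=2, Z=1, Y=1, W=2, X=1) weight 1/378
  (U=2, Z=1, Y=1, W=2, X=2) weight 1/189
  (U=2, Z=1, Y=1, W=2, X=3) weight 1/189
  (U=3, Z=0, Y=0, W=1, X=0) weight 2/189
  … 15 more
Group by U:
  weight(U=2) = 1/14
  weight(U=3) = 1/21
Total weight = 1/14 + 1/21 = 5/42
P(U=2 | obs) = 1/14 / 5/42 = 3/5
P(U=3 | obs) = 1/21 / 5/42 = 2/5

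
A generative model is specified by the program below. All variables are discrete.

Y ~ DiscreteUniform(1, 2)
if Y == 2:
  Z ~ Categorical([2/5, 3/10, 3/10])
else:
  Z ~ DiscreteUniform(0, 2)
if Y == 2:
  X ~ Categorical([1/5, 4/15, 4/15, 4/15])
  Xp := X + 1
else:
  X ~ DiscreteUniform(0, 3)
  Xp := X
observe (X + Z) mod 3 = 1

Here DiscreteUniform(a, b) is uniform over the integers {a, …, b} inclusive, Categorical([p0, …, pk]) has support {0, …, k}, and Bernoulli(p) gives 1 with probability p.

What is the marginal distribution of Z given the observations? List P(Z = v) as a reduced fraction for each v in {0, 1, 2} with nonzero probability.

Enumerate traces; 8 have nonzero weight after conditioning:
  (Y=1, Z=0, X=1) weight 1/24
  (Y=1, Z=1, X=0) weight 1/24
  (Y=1, Z=1, X=3) weight 1/24
  (Y=1, Z=2, X=2) weight 1/24
  (Y=2, Z=0, X=1) weight 4/75
  (Y=2, Z=1, X=0) weight 3/100
  (Y=2, Z=1, X=3) weight 1/25
  (Y=2, Z=2, X=2) weight 1/25
Group by Z:
  weight(Z=0) = 19/200
  weight(Z=1) = 23/150
  weight(Z=2) = 49/600
Total weight = 19/200 + 23/150 + 49/600 = 33/100
P(Z=0 | obs) = 19/200 / 33/100 = 19/66
P(Z=1 | obs) = 23/150 / 33/100 = 46/99
P(Z=2 | obs) = 49/600 / 33/100 = 49/198

P(Z=0) = 19/66, P(Z=1) = 46/99, P(Z=2) = 49/198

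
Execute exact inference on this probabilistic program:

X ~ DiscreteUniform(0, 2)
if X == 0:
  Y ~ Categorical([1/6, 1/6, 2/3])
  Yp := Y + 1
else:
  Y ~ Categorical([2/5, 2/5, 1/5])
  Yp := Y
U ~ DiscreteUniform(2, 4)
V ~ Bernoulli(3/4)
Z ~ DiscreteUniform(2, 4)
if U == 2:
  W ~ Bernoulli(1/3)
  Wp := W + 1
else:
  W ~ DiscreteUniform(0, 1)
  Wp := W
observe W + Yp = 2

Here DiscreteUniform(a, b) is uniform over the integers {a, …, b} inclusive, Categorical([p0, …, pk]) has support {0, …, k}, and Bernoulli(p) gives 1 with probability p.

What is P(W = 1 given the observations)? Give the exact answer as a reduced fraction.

P(W = 1 | obs) = 116/201

Enumerate traces; 108 have nonzero weight after conditioning:
  (X=0, Y=0, U=2, V=0, Z=2, W=1) weight 1/1944
  (X=0, Y=0, U=2, V=0, Z=3, W=1) weight 1/1944
  (X=0, Y=0, U=2, V=0, Z=4, W=1) weight 1/1944
  (X=0, Y=0, U=2, V=1, Z=2, W=1) weight 1/648
  (X=0, Y=0, U=2, V=1, Z=3, W=1) weight 1/648
  (X=0, Y=0, U=2, V=1, Z=4, W=1) weight 1/648
  (X=0, Y=0, U=3, V=0, Z=2, W=1) weight 1/1296
  (X=0, Y=0, U=3, V=0, Z=3, W=1) weight 1/1296
  (X=0, Y=1, U=2, V=0, Z=2, W=0) weight 1/972
  … 99 more
Group by W:
  weight(W=0) = 17/162
  weight(W=1) = 58/405
Total weight = 17/162 + 58/405 = 67/270
P(W=0 | obs) = 17/162 / 67/270 = 85/201
P(W=1 | obs) = 58/405 / 67/270 = 116/201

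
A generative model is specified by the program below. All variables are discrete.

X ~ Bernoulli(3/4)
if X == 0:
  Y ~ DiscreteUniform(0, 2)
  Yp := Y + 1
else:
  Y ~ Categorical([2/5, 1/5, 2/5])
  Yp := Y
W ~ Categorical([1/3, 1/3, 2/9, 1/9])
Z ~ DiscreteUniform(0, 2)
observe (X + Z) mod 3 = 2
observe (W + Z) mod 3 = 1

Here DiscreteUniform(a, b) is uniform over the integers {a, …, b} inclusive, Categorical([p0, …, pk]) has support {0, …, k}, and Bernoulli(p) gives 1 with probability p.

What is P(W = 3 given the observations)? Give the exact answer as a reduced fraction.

Enumerate traces; 9 have nonzero weight after conditioning:
  (X=0, Y=0, W=2, Z=2) weight 1/162
  (X=0, Y=1, W=2, Z=2) weight 1/162
  (X=0, Y=2, W=2, Z=2) weight 1/162
  (X=1, Y=0, W=0, Z=1) weight 1/30
  (X=1, Y=0, W=3, Z=1) weight 1/90
  (X=1, Y=1, W=0, Z=1) weight 1/60
  (X=1, Y=1, W=3, Z=1) weight 1/180
  (X=1, Y=2, W=0, Z=1) weight 1/30
  … 1 more
Group by W:
  weight(W=0) = 1/12
  weight(W=2) = 1/54
  weight(W=3) = 1/36
Total weight = 1/12 + 1/54 + 1/36 = 7/54
P(W=0 | obs) = 1/12 / 7/54 = 9/14
P(W=2 | obs) = 1/54 / 7/54 = 1/7
P(W=3 | obs) = 1/36 / 7/54 = 3/14

P(W = 3 | obs) = 3/14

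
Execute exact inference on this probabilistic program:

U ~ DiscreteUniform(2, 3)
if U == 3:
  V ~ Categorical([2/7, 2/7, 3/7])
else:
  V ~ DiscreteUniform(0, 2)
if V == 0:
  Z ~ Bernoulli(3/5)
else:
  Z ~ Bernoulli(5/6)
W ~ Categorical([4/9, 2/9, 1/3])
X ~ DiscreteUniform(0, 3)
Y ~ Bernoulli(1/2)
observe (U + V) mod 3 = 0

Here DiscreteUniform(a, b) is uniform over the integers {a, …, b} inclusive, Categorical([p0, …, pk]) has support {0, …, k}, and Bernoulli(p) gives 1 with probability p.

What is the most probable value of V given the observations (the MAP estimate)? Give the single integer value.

argmax_v P(V = v | obs) = 1

Enumerate traces; 96 have nonzero weight after conditioning:
  (U=2, V=1, Z=0, W=0, X=0, Y=0) weight 1/648
  (U=2, V=1, Z=0, W=0, X=0, Y=1) weight 1/648
  (U=2, V=1, Z=0, W=0, X=1, Y=0) weight 1/648
  (U=2, V=1, Z=0, W=0, X=1, Y=1) weight 1/648
  (U=2, V=1, Z=0, W=0, X=2, Y=0) weight 1/648
  (U=2, V=1, Z=0, W=0, X=2, Y=1) weight 1/648
  (U=2, V=1, Z=0, W=0, X=3, Y=0) weight 1/648
  (U=2, V=1, Z=0, W=0, X=3, Y=1) weight 1/648
  (U=3, V=0, Z=0, W=0, X=0, Y=0) weight 1/315
  … 87 more
Group by V:
  weight(V=0) = 1/7
  weight(V=1) = 1/6
Total weight = 1/7 + 1/6 = 13/42
P(V=0 | obs) = 1/7 / 13/42 = 6/13
P(V=1 | obs) = 1/6 / 13/42 = 7/13
argmax = 1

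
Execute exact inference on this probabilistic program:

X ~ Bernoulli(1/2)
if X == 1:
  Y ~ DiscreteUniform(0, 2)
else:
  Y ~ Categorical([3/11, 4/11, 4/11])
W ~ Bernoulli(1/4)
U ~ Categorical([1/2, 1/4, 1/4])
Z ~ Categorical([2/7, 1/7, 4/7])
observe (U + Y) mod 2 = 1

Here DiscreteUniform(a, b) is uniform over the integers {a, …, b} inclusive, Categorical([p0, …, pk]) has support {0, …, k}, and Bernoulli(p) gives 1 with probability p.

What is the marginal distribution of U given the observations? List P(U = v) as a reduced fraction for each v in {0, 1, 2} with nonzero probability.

Enumerate traces; 48 have nonzero weight after conditioning:
  (X=0, Y=0, W=0, U=1, Z=0) weight 9/1232
  (X=0, Y=0, W=0, U=1, Z=1) weight 9/2464
  (X=0, Y=0, W=0, U=1, Z=2) weight 9/616
  (X=0, Y=0, W=1, U=1, Z=0) weight 3/1232
  (X=0, Y=0, W=1, U=1, Z=1) weight 3/2464
  (X=0, Y=0, W=1, U=1, Z=2) weight 3/616
  (X=0, Y=1, W=0, U=0, Z=0) weight 3/154
  (X=0, Y=1, W=0, U=0, Z=1) weight 3/308
  (X=0, Y=1, W=0, U=2, Z=0) weight 3/308
  … 39 more
Group by U:
  weight(U=0) = 23/132
  weight(U=1) = 43/264
  weight(U=2) = 23/264
Total weight = 23/132 + 43/264 + 23/264 = 14/33
P(U=0 | obs) = 23/132 / 14/33 = 23/56
P(U=1 | obs) = 43/264 / 14/33 = 43/112
P(U=2 | obs) = 23/264 / 14/33 = 23/112

P(U=0) = 23/56, P(U=1) = 43/112, P(U=2) = 23/112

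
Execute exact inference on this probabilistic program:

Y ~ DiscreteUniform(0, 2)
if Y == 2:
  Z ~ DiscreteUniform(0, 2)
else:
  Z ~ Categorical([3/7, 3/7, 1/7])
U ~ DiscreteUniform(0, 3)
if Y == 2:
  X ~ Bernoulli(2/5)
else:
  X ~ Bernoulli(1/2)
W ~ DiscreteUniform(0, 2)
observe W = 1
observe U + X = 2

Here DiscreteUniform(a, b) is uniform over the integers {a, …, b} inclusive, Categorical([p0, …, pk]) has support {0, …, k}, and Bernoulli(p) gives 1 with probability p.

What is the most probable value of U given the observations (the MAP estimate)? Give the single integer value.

argmax_v P(U = v | obs) = 2

Enumerate traces; 18 have nonzero weight after conditioning:
  (Y=0, Z=0, U=1, X=1, W=1) weight 1/168
  (Y=0, Z=0, U=2, X=0, W=1) weight 1/168
  (Y=0, Z=1, U=1, X=1, W=1) weight 1/168
  (Y=0, Z=1, U=2, X=0, W=1) weight 1/168
  (Y=0, Z=2, U=1, X=1, W=1) weight 1/504
  (Y=0, Z=2, U=2, X=0, W=1) weight 1/504
  (Y=1, Z=0, U=1, X=1, W=1) weight 1/168
  (Y=1, Z=0, U=2, X=0, W=1) weight 1/168
  … 10 more
Group by U:
  weight(U=1) = 7/180
  weight(U=2) = 2/45
Total weight = 7/180 + 2/45 = 1/12
P(U=1 | obs) = 7/180 / 1/12 = 7/15
P(U=2 | obs) = 2/45 / 1/12 = 8/15
argmax = 2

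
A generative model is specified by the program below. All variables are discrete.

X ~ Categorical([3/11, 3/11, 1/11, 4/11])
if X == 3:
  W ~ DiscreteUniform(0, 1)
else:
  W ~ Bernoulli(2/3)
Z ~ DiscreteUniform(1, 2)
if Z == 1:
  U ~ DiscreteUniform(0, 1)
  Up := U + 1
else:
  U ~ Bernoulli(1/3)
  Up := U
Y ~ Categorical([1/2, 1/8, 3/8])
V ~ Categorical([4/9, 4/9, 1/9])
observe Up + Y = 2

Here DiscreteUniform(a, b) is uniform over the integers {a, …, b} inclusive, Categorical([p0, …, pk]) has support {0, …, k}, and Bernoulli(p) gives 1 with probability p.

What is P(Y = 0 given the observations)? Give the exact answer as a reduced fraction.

Enumerate traces; 96 have nonzero weight after conditioning:
  (X=0, W=0, Z=1, U=0, Y=1, V=0) weight 1/792
  (X=0, W=0, Z=1, U=0, Y=1, V=1) weight 1/792
  (X=0, W=0, Z=1, U=0, Y=1, V=2) weight 1/3168
  (X=0, W=0, Z=1, U=1, Y=0, V=0) weight 1/198
  (X=0, W=0, Z=1, U=1, Y=0, V=1) weight 1/198
  (X=0, W=0, Z=1, U=1, Y=0, V=2) weight 1/792
  (X=0, W=0, Z=2, U=0, Y=2, V=0) weight 1/198
  (X=0, W=0, Z=2, U=0, Y=2, V=1) weight 1/198
  … 88 more
Group by Y:
  weight(Y=0) = 1/8
  weight(Y=1) = 5/96
  weight(Y=2) = 1/8
Total weight = 1/8 + 5/96 + 1/8 = 29/96
P(Y=0 | obs) = 1/8 / 29/96 = 12/29
P(Y=1 | obs) = 5/96 / 29/96 = 5/29
P(Y=2 | obs) = 1/8 / 29/96 = 12/29

P(Y = 0 | obs) = 12/29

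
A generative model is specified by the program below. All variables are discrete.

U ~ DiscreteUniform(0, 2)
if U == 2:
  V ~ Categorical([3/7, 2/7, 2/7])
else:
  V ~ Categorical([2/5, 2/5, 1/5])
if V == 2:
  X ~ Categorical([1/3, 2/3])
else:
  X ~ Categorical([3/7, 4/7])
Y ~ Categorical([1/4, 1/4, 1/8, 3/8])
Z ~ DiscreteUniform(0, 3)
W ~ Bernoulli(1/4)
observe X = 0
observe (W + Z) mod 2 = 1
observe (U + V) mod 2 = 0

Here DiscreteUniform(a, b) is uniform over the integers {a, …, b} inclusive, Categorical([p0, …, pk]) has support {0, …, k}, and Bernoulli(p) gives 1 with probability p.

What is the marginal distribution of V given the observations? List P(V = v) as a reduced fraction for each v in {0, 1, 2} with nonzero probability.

Enumerate traces; 80 have nonzero weight after conditioning:
  (U=0, V=0, X=0, Y=0, Z=0, W=1) weight 1/1120
  (U=0, V=0, X=0, Y=0, Z=1, W=0) weight 3/1120
  (U=0, V=0, X=0, Y=0, Z=2, W=1) weight 1/1120
  (U=0, V=0, X=0, Y=0, Z=3, W=0) weight 3/1120
  (U=0, V=0, X=0, Y=1, Z=0, W=1) weight 1/1120
  (U=0, V=0, X=0, Y=1, Z=1, W=0) weight 3/1120
  (U=0, V=0, X=0, Y=1, Z=2, W=1) weight 1/1120
  (U=0, V=0, X=0, Y=1, Z=3, W=0) weight 3/1120
  (U=0, V=2, X=0, Y=0, Z=0, W=1) weight 1/2880
  (U=1, V=1, X=0, Y=0, Z=0, W=1) weight 1/1120
  … 70 more
Group by V:
  weight(V=0) = 29/490
  weight(V=1) = 1/35
  weight(V=2) = 17/630
Total weight = 29/490 + 1/35 + 17/630 = 253/2205
P(V=0 | obs) = 29/490 / 253/2205 = 261/506
P(V=1 | obs) = 1/35 / 253/2205 = 63/253
P(V=2 | obs) = 17/630 / 253/2205 = 119/506

P(V=0) = 261/506, P(V=1) = 63/253, P(V=2) = 119/506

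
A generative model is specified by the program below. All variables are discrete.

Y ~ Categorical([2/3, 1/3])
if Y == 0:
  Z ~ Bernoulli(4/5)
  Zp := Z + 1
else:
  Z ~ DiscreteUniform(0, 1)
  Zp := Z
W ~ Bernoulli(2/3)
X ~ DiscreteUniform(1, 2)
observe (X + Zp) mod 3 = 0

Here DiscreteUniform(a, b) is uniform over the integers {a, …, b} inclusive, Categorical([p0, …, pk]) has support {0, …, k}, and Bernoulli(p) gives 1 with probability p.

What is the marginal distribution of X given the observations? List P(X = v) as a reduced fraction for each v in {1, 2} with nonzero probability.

P(X=1) = 16/25, P(X=2) = 9/25

Enumerate traces; 6 have nonzero weight after conditioning:
  (Y=0, Z=0, W=0, X=2) weight 1/45
  (Y=0, Z=0, W=1, X=2) weight 2/45
  (Y=0, Z=1, W=0, X=1) weight 4/45
  (Y=0, Z=1, W=1, X=1) weight 8/45
  (Y=1, Z=1, W=0, X=2) weight 1/36
  (Y=1, Z=1, W=1, X=2) weight 1/18
Group by X:
  weight(X=1) = 4/15
  weight(X=2) = 3/20
Total weight = 4/15 + 3/20 = 5/12
P(X=1 | obs) = 4/15 / 5/12 = 16/25
P(X=2 | obs) = 3/20 / 5/12 = 9/25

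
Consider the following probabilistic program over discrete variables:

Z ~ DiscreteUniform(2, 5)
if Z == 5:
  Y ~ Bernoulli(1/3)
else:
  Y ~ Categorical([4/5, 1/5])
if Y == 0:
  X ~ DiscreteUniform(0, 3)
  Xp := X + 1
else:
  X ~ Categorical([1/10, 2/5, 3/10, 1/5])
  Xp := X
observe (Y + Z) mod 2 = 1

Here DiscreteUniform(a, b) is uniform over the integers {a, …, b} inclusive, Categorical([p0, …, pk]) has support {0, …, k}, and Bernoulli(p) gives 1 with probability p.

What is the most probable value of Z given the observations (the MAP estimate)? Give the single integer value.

argmax_v P(Z = v | obs) = 3

Enumerate traces; 16 have nonzero weight after conditioning:
  (Z=2, Y=1, X=0) weight 1/200
  (Z=2, Y=1, X=1) weight 1/50
  (Z=2, Y=1, X=2) weight 3/200
  (Z=2, Y=1, X=3) weight 1/100
  (Z=3, Y=0, X=0) weight 1/20
  (Z=3, Y=0, X=1) weight 1/20
  (Z=3, Y=0, X=2) weight 1/20
  (Z=3, Y=0, X=3) weight 1/20
  (Z=4, Y=1, X=0) weight 1/200
  (Z=5, Y=0, X=0) weight 1/24
  … 6 more
Group by Z:
  weight(Z=2) = 1/20
  weight(Z=3) = 1/5
  weight(Z=4) = 1/20
  weight(Z=5) = 1/6
Total weight = 1/20 + 1/5 + 1/20 + 1/6 = 7/15
P(Z=2 | obs) = 1/20 / 7/15 = 3/28
P(Z=3 | obs) = 1/5 / 7/15 = 3/7
P(Z=4 | obs) = 1/20 / 7/15 = 3/28
P(Z=5 | obs) = 1/6 / 7/15 = 5/14
argmax = 3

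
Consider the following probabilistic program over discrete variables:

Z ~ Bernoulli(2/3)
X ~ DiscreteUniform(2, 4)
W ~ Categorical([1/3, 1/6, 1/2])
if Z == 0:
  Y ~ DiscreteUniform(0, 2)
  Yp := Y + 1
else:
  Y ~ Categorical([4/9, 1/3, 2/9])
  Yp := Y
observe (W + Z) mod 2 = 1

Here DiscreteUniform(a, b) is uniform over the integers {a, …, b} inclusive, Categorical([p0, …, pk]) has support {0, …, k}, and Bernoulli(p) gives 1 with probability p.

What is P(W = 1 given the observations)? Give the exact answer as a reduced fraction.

P(W = 1 | obs) = 1/11

Enumerate traces; 27 have nonzero weight after conditioning:
  (Z=0, X=2, W=1, Y=0) weight 1/162
  (Z=0, X=2, W=1, Y=1) weight 1/162
  (Z=0, X=2, W=1, Y=2) weight 1/162
  (Z=0, X=3, W=1, Y=0) weight 1/162
  (Z=0, X=3, W=1, Y=1) weight 1/162
  (Z=0, X=3, W=1, Y=2) weight 1/162
  (Z=0, X=4, W=1, Y=0) weight 1/162
  (Z=0, X=4, W=1, Y=1) weight 1/162
  (Z=1, X=2, W=0, Y=0) weight 8/243
  (Z=1, X=2, W=2, Y=0) weight 4/81
  … 17 more
Group by W:
  weight(W=0) = 2/9
  weight(W=1) = 1/18
  weight(W=2) = 1/3
Total weight = 2/9 + 1/18 + 1/3 = 11/18
P(W=0 | obs) = 2/9 / 11/18 = 4/11
P(W=1 | obs) = 1/18 / 11/18 = 1/11
P(W=2 | obs) = 1/3 / 11/18 = 6/11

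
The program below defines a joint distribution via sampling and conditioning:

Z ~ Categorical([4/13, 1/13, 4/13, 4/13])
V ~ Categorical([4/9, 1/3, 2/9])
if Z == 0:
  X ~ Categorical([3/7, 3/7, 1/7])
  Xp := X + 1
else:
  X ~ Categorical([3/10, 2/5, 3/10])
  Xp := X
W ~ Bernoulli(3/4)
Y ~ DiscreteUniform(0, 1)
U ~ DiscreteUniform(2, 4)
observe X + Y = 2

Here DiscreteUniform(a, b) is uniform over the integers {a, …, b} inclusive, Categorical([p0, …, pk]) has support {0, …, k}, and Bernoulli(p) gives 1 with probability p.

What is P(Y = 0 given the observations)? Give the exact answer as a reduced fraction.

P(Y = 0 | obs) = 229/601

Enumerate traces; 144 have nonzero weight after conditioning:
  (Z=0, V=0, X=1, W=0, Y=1, U=2) weight 2/819
  (Z=0, V=0, X=1, W=0, Y=1, U=3) weight 2/819
  (Z=0, V=0, X=1, W=0, Y=1, U=4) weight 2/819
  (Z=0, V=0, X=1, W=1, Y=1, U=2) weight 2/273
  (Z=0, V=0, X=1, W=1, Y=1, U=3) weight 2/273
  (Z=0, V=0, X=1, W=1, Y=1, U=4) weight 2/273
  (Z=0, V=0, X=2, W=0, Y=0, U=2) weight 2/2457
  (Z=0, V=0, X=2, W=0, Y=0, U=3) weight 2/2457
  … 136 more
Group by Y:
  weight(Y=0) = 229/1820
  weight(Y=1) = 93/455
Total weight = 229/1820 + 93/455 = 601/1820
P(Y=0 | obs) = 229/1820 / 601/1820 = 229/601
P(Y=1 | obs) = 93/455 / 601/1820 = 372/601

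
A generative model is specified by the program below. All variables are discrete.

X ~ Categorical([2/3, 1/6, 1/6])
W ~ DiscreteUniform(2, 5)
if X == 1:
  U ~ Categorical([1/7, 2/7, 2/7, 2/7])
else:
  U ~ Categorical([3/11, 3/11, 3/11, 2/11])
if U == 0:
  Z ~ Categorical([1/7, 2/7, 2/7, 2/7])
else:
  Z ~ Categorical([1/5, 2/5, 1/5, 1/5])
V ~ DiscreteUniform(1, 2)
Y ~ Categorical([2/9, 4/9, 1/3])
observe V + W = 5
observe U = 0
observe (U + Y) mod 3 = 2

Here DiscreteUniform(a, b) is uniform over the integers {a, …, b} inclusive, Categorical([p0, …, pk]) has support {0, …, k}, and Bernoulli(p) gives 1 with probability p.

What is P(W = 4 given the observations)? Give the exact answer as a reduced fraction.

Enumerate traces; 24 have nonzero weight after conditioning:
  (X=0, W=3, U=0, Z=0, V=2, Y=2) weight 1/924
  (X=0, W=3, U=0, Z=1, V=2, Y=2) weight 1/462
  (X=0, W=3, U=0, Z=2, V=2, Y=2) weight 1/462
  (X=0, W=3, U=0, Z=3, V=2, Y=2) weight 1/462
  (X=0, W=4, U=0, Z=0, V=1, Y=2) weight 1/924
  (X=0, W=4, U=0, Z=1, V=1, Y=2) weight 1/462
  (X=0, W=4, U=0, Z=2, V=1, Y=2) weight 1/462
  (X=0, W=4, U=0, Z=3, V=1, Y=2) weight 1/462
  … 16 more
Group by W:
  weight(W=3) = 29/2772
  weight(W=4) = 29/2772
Total weight = 29/2772 + 29/2772 = 29/1386
P(W=3 | obs) = 29/2772 / 29/1386 = 1/2
P(W=4 | obs) = 29/2772 / 29/1386 = 1/2

P(W = 4 | obs) = 1/2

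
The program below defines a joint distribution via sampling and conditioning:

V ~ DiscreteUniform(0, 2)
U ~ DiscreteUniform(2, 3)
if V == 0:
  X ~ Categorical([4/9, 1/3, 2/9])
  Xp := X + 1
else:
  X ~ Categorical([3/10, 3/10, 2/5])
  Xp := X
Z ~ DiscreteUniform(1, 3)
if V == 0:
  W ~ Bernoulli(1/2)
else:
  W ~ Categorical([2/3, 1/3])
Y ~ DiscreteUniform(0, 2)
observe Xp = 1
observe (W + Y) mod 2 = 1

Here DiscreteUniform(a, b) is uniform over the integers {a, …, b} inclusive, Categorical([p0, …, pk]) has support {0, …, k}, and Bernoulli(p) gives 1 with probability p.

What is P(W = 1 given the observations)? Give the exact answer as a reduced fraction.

Enumerate traces; 54 have nonzero weight after conditioning:
  (V=0, U=2, X=0, Z=1, W=0, Y=1) weight 1/243
  (V=0, U=2, X=0, Z=1, W=1, Y=0) weight 1/243
  (V=0, U=2, X=0, Z=1, W=1, Y=2) weight 1/243
  (V=0, U=2, X=0, Z=2, W=0, Y=1) weight 1/243
  (V=0, U=2, X=0, Z=2, W=1, Y=0) weight 1/243
  (V=0, U=2, X=0, Z=2, W=1, Y=2) weight 1/243
  (V=0, U=2, X=0, Z=3, W=0, Y=1) weight 1/243
  (V=0, U=2, X=0, Z=3, W=1, Y=0) weight 1/243
  … 46 more
Group by W:
  weight(W=0) = 28/405
  weight(W=1) = 38/405
Total weight = 28/405 + 38/405 = 22/135
P(W=0 | obs) = 28/405 / 22/135 = 14/33
P(W=1 | obs) = 38/405 / 22/135 = 19/33

P(W = 1 | obs) = 19/33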